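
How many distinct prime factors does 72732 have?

72732 = 2^2 · 18183
18183 = 3 · 6061
6061 = 11 · 551
551 = 19 · 29
72732 = 2^2 · 3 · 11 · 19 · 29, which has 5 distinct prime factors.

5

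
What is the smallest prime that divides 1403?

1403 is odd.
Digit sum 8, not divisible by 3.
Ends in 3: not divisible by 5.
7: 1403 = 7·200 + 3
11: 1403 = 11·127 + 6
13: 1403 = 13·107 + 12
17: 1403 = 17·82 + 9
19: 1403 = 19·73 + 16
23: 1403 = 23·61

23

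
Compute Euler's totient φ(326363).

304128

Factor: 326363 = 19 · 89 · 193.
φ(326363) = (19−1) · (89−1) · (193−1) = 18 · 88 · 192 = 304128.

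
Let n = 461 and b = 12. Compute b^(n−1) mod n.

1

12^1 ≡ 12 (mod 461)
12^2 ≡ 12^2 = 144 ≡ 144 (mod 461)
12^4 ≡ 144^2 = 20736 ≡ 452 (mod 461)
12^8 ≡ 452^2 = 204304 ≡ 81 (mod 461)
12^16 ≡ 81^2 = 6561 ≡ 107 (mod 461)
12^32 ≡ 107^2 = 11449 ≡ 385 (mod 461)
12^64 ≡ 385^2 = 148225 ≡ 244 (mod 461)
12^128 ≡ 244^2 = 59536 ≡ 67 (mod 461)
12^256 ≡ 67^2 = 4489 ≡ 340 (mod 461)
460 = 256 + 128 + 64 + 8 + 4 in binary powers of 2.
So 12^460 ≡ 340 · 67 · 244 · 81 · 452 ≡ 1 (mod 461).
Since the result is 1, base 12 gives no evidence that 461 is composite.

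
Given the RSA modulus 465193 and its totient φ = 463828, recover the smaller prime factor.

φ(n) = (p−1)(q−1) = n − (p+q) + 1, so p + q = 465193 − 463828 + 1 = 1366.
p and q are the roots of t² − 1366t + 465193 = 0.
Discriminant: 1366² − 4·465193 = 1865956 − 1860772 = 5184; √5184 = 72.
q = (1366 − 72)/2 = 647, p = (1366 + 72)/2 = 719.
Check: 647 · 719 = 465193.

647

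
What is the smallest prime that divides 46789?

71

46789 is odd.
Digit sum 34, not divisible by 3.
Ends in 9: not divisible by 5.
7: 46789 = 7·6684 + 1
11: 46789 = 11·4253 + 6
13: 46789 = 13·3599 + 2
17: 46789 = 17·2752 + 5
19: 46789 = 19·2462 + 11
23: 46789 = 23·2034 + 7
29: 46789 = 29·1613 + 12
31: 46789 = 31·1509 + 10
37: 46789 = 37·1264 + 21
41: 46789 = 41·1141 + 8
43: 46789 = 43·1088 + 5
47: 46789 = 47·995 + 24
53: 46789 = 53·882 + 43
59: 46789 = 59·793 + 2
61: 46789 = 61·767 + 2
67: 46789 = 67·698 + 23
71: 46789 = 71·659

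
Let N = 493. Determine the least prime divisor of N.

493 is odd.
Digit sum 16, not divisible by 3.
Ends in 3: not divisible by 5.
7: 493 = 7·70 + 3
11: 493 = 11·44 + 9
13: 493 = 13·37 + 12
17: 493 = 17·29

17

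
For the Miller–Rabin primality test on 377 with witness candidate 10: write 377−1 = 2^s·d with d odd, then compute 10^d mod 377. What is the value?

377 − 1 = 376 = 2^3 · 47, so d = 47.
10^1 ≡ 10 (mod 377)
10^2 ≡ 10^2 = 100 ≡ 100 (mod 377)
10^4 ≡ 100^2 = 10000 ≡ 198 (mod 377)
10^8 ≡ 198^2 = 39204 ≡ 373 (mod 377)
10^16 ≡ 373^2 = 139129 ≡ 16 (mod 377)
10^32 ≡ 16^2 = 256 ≡ 256 (mod 377)
47 = 32 + 8 + 4 + 2 + 1 in binary powers of 2.
So 10^47 ≡ 256 · 373 · 198 · 100 · 10 ≡ 108 (mod 377).
Squaring chain: 108 → 354 → 152; never reaches −1, so base 10 is a Miller–Rabin witness that 377 is composite.

108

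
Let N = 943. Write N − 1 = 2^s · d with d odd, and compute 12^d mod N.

671

943 − 1 = 942 = 2^1 · 471, so d = 471.
12^1 ≡ 12 (mod 943)
12^2 ≡ 12^2 = 144 ≡ 144 (mod 943)
12^4 ≡ 144^2 = 20736 ≡ 933 (mod 943)
12^8 ≡ 933^2 = 870489 ≡ 100 (mod 943)
12^16 ≡ 100^2 = 10000 ≡ 570 (mod 943)
12^32 ≡ 570^2 = 324900 ≡ 508 (mod 943)
12^64 ≡ 508^2 = 258064 ≡ 625 (mod 943)
12^128 ≡ 625^2 = 390625 ≡ 223 (mod 943)
12^256 ≡ 223^2 = 49729 ≡ 693 (mod 943)
471 = 256 + 128 + 64 + 16 + 4 + 2 + 1 in binary powers of 2.
So 12^471 ≡ 693 · 223 · 625 · 570 · 933 · 144 · 12 ≡ 671 (mod 943).
Squaring chain: 671; never reaches −1, so base 12 is a Miller–Rabin witness that 943 is composite.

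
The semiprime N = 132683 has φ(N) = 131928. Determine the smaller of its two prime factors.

φ(n) = (p−1)(q−1) = n − (p+q) + 1, so p + q = 132683 − 131928 + 1 = 756.
p and q are the roots of t² − 756t + 132683 = 0.
Discriminant: 756² − 4·132683 = 571536 − 530732 = 40804; √40804 = 202.
q = (756 − 202)/2 = 277, p = (756 + 202)/2 = 479.
Check: 277 · 479 = 132683.

277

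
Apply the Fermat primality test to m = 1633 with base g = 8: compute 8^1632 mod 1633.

8^1 ≡ 8 (mod 1633)
8^2 ≡ 8^2 = 64 ≡ 64 (mod 1633)
8^4 ≡ 64^2 = 4096 ≡ 830 (mod 1633)
8^8 ≡ 830^2 = 688900 ≡ 1407 (mod 1633)
8^16 ≡ 1407^2 = 1979649 ≡ 453 (mod 1633)
8^32 ≡ 453^2 = 205209 ≡ 1084 (mod 1633)
8^64 ≡ 1084^2 = 1175056 ≡ 929 (mod 1633)
8^128 ≡ 929^2 = 863041 ≡ 817 (mod 1633)
8^256 ≡ 817^2 = 667489 ≡ 1225 (mod 1633)
8^512 ≡ 1225^2 = 1500625 ≡ 1531 (mod 1633)
8^1024 ≡ 1531^2 = 2343961 ≡ 606 (mod 1633)
1632 = 1024 + 512 + 64 + 32 in binary powers of 2.
So 8^1632 ≡ 606 · 1531 · 929 · 1084 ≡ 324 (mod 1633).
Since 324 ≠ 1, base 8 is a Fermat witness: 1633 is composite.

324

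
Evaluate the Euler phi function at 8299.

8064

Factor: 8299 = 43 · 193.
φ(8299) = (43−1) · (193−1) = 42 · 192 = 8064.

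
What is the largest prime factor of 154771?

89

154771 = 37 · 4183
4183 = 47 · 89
89 is prime.
So 154771 = 37 · 47 · 89; the largest prime factor is 89.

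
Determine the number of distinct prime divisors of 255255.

6

255255 = 3 · 85085
85085 = 5 · 17017
17017 = 7 · 2431
2431 = 11 · 221
221 = 13 · 17
255255 = 3 · 5 · 7 · 11 · 13 · 17, which has 6 distinct prime factors.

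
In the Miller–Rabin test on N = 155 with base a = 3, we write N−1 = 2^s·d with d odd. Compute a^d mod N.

155 − 1 = 154 = 2^1 · 77, so d = 77.
3^1 ≡ 3 (mod 155)
3^2 ≡ 3^2 = 9 ≡ 9 (mod 155)
3^4 ≡ 9^2 = 81 ≡ 81 (mod 155)
3^8 ≡ 81^2 = 6561 ≡ 51 (mod 155)
3^16 ≡ 51^2 = 2601 ≡ 121 (mod 155)
3^32 ≡ 121^2 = 14641 ≡ 71 (mod 155)
3^64 ≡ 71^2 = 5041 ≡ 81 (mod 155)
77 = 64 + 8 + 4 + 1 in binary powers of 2.
So 3^77 ≡ 81 · 51 · 81 · 3 ≡ 53 (mod 155).
Squaring chain: 53; never reaches −1, so base 3 is a Miller–Rabin witness that 155 is composite.

53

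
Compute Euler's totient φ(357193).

Factor: 357193 = 29 · 109 · 113.
φ(357193) = (29−1) · (109−1) · (113−1) = 28 · 108 · 112 = 338688.

338688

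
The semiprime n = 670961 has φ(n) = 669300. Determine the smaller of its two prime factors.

φ(n) = (p−1)(q−1) = n − (p+q) + 1, so p + q = 670961 − 669300 + 1 = 1662.
p and q are the roots of t² − 1662t + 670961 = 0.
Discriminant: 1662² − 4·670961 = 2762244 − 2683844 = 78400; √78400 = 280.
q = (1662 − 280)/2 = 691, p = (1662 + 280)/2 = 971.
Check: 691 · 971 = 670961.

691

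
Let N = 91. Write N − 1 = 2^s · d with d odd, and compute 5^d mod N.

83

91 − 1 = 90 = 2^1 · 45, so d = 45.
5^1 ≡ 5 (mod 91)
5^2 ≡ 5^2 = 25 ≡ 25 (mod 91)
5^4 ≡ 25^2 = 625 ≡ 79 (mod 91)
5^8 ≡ 79^2 = 6241 ≡ 53 (mod 91)
5^16 ≡ 53^2 = 2809 ≡ 79 (mod 91)
5^32 ≡ 79^2 = 6241 ≡ 53 (mod 91)
45 = 32 + 8 + 4 + 1 in binary powers of 2.
So 5^45 ≡ 53 · 53 · 79 · 5 ≡ 83 (mod 91).
Squaring chain: 83; never reaches −1, so base 5 is a Miller–Rabin witness that 91 is composite.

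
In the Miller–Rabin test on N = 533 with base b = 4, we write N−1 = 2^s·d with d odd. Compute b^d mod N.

533 − 1 = 532 = 2^2 · 133, so d = 133.
4^1 ≡ 4 (mod 533)
4^2 ≡ 4^2 = 16 ≡ 16 (mod 533)
4^4 ≡ 16^2 = 256 ≡ 256 (mod 533)
4^8 ≡ 256^2 = 65536 ≡ 510 (mod 533)
4^16 ≡ 510^2 = 260100 ≡ 529 (mod 533)
4^32 ≡ 529^2 = 279841 ≡ 16 (mod 533)
4^64 ≡ 16^2 = 256 ≡ 256 (mod 533)
4^128 ≡ 256^2 = 65536 ≡ 510 (mod 533)
133 = 128 + 4 + 1 in binary powers of 2.
So 4^133 ≡ 510 · 256 · 4 ≡ 433 (mod 533).
Squaring chain: 433 → 406; never reaches −1, so base 4 is a Miller–Rabin witness that 533 is composite.

433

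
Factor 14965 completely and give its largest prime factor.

73

14965 = 5 · 2993
2993 = 41 · 73
73 is prime.
So 14965 = 5 · 41 · 73; the largest prime factor is 73.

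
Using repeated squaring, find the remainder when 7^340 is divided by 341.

7^1 ≡ 7 (mod 341)
7^2 ≡ 7^2 = 49 ≡ 49 (mod 341)
7^4 ≡ 49^2 = 2401 ≡ 14 (mod 341)
7^8 ≡ 14^2 = 196 ≡ 196 (mod 341)
7^16 ≡ 196^2 = 38416 ≡ 224 (mod 341)
7^32 ≡ 224^2 = 50176 ≡ 49 (mod 341)
7^64 ≡ 49^2 = 2401 ≡ 14 (mod 341)
7^128 ≡ 14^2 = 196 ≡ 196 (mod 341)
7^256 ≡ 196^2 = 38416 ≡ 224 (mod 341)
340 = 256 + 64 + 16 + 4 in binary powers of 2.
So 7^340 ≡ 224 · 14 · 224 · 14 ≡ 56 (mod 341).
Since 56 ≠ 1, base 7 is a Fermat witness: 341 is composite.

56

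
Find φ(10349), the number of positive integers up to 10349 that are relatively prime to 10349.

Factor: 10349 = 79 · 131.
φ(10349) = (79−1) · (131−1) = 78 · 130 = 10140.

10140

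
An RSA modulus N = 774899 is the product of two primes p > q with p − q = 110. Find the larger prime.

937

Since p = q + 110, we have 774899 = q(q + 110), so q² + 110q − 774899 = 0.
Discriminant: 110² + 4·774899 = 12100 + 3099596 = 3111696; √3111696 = 1764.
q = (−110 + 1764)/2 = 827, and p = q + 110 = 937.
Check: 827 · 937 = 774899.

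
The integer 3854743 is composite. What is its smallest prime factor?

53

3854743 is odd.
Digit sum 34, not divisible by 3.
Ends in 3: not divisible by 5.
7: 3854743 = 7·550677 + 4
11: 3854743 = 11·350431 + 2
13: 3854743 = 13·296518 + 9
17: 3854743 = 17·226749 + 10
19: 3854743 = 19·202881 + 4
23: 3854743 = 23·167597 + 12
29: 3854743 = 29·132922 + 5
31: 3854743 = 31·124346 + 17
37: 3854743 = 37·104182 + 9
41: 3854743 = 41·94018 + 5
43: 3854743 = 43·89645 + 8
47: 3854743 = 47·82015 + 38
53: 3854743 = 53·72731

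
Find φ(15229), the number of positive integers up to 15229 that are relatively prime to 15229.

14976

Factor: 15229 = 97 · 157.
φ(15229) = (97−1) · (157−1) = 96 · 156 = 14976.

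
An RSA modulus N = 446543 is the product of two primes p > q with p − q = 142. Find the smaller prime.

601

Since p = q + 142, we have 446543 = q(q + 142), so q² + 142q − 446543 = 0.
Discriminant: 142² + 4·446543 = 20164 + 1786172 = 1806336; √1806336 = 1344.
q = (−142 + 1344)/2 = 601, and p = q + 142 = 743.
Check: 601 · 743 = 446543.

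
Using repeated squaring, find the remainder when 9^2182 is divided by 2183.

1196

9^1 ≡ 9 (mod 2183)
9^2 ≡ 9^2 = 81 ≡ 81 (mod 2183)
9^4 ≡ 81^2 = 6561 ≡ 12 (mod 2183)
9^8 ≡ 12^2 = 144 ≡ 144 (mod 2183)
9^16 ≡ 144^2 = 20736 ≡ 1089 (mod 2183)
9^32 ≡ 1089^2 = 1185921 ≡ 552 (mod 2183)
9^64 ≡ 552^2 = 304704 ≡ 1267 (mod 2183)
9^128 ≡ 1267^2 = 1605289 ≡ 784 (mod 2183)
9^256 ≡ 784^2 = 614656 ≡ 1233 (mod 2183)
9^512 ≡ 1233^2 = 1520289 ≡ 921 (mod 2183)
9^1024 ≡ 921^2 = 848241 ≡ 1237 (mod 2183)
9^2048 ≡ 1237^2 = 1530169 ≡ 2069 (mod 2183)
2182 = 2048 + 128 + 4 + 2 in binary powers of 2.
So 9^2182 ≡ 2069 · 784 · 12 · 81 ≡ 1196 (mod 2183).
Since 1196 ≠ 1, base 9 is a Fermat witness: 2183 is composite.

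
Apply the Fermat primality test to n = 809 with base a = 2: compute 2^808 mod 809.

2^1 ≡ 2 (mod 809)
2^2 ≡ 2^2 = 4 ≡ 4 (mod 809)
2^4 ≡ 4^2 = 16 ≡ 16 (mod 809)
2^8 ≡ 16^2 = 256 ≡ 256 (mod 809)
2^16 ≡ 256^2 = 65536 ≡ 7 (mod 809)
2^32 ≡ 7^2 = 49 ≡ 49 (mod 809)
2^64 ≡ 49^2 = 2401 ≡ 783 (mod 809)
2^128 ≡ 783^2 = 613089 ≡ 676 (mod 809)
2^256 ≡ 676^2 = 456976 ≡ 700 (mod 809)
2^512 ≡ 700^2 = 490000 ≡ 555 (mod 809)
808 = 512 + 256 + 32 + 8 in binary powers of 2.
So 2^808 ≡ 555 · 700 · 49 · 256 ≡ 1 (mod 809).
Since the result is 1, base 2 gives no evidence that 809 is composite.

1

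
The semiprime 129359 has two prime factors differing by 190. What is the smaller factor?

277

Since p = q + 190, we have 129359 = q(q + 190), so q² + 190q − 129359 = 0.
Discriminant: 190² + 4·129359 = 36100 + 517436 = 553536; √553536 = 744.
q = (−190 + 744)/2 = 277, and p = q + 190 = 467.
Check: 277 · 467 = 129359.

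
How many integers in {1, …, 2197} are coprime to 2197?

2028

Factor: 2197 = 13^3.
φ(2197) = 13^2·(13−1) = 2028.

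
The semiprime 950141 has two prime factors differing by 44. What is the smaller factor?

Since p = q + 44, we have 950141 = q(q + 44), so q² + 44q − 950141 = 0.
Discriminant: 44² + 4·950141 = 1936 + 3800564 = 3802500; √3802500 = 1950.
q = (−44 + 1950)/2 = 953, and p = q + 44 = 997.
Check: 953 · 997 = 950141.

953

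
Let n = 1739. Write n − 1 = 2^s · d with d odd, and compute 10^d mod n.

655

1739 − 1 = 1738 = 2^1 · 869, so d = 869.
10^1 ≡ 10 (mod 1739)
10^2 ≡ 10^2 = 100 ≡ 100 (mod 1739)
10^4 ≡ 100^2 = 10000 ≡ 1305 (mod 1739)
10^8 ≡ 1305^2 = 1703025 ≡ 544 (mod 1739)
10^16 ≡ 544^2 = 295936 ≡ 306 (mod 1739)
10^32 ≡ 306^2 = 93636 ≡ 1469 (mod 1739)
10^64 ≡ 1469^2 = 2157961 ≡ 1601 (mod 1739)
10^128 ≡ 1601^2 = 2563201 ≡ 1654 (mod 1739)
10^256 ≡ 1654^2 = 2735716 ≡ 269 (mod 1739)
10^512 ≡ 269^2 = 72361 ≡ 1062 (mod 1739)
869 = 512 + 256 + 64 + 32 + 4 + 1 in binary powers of 2.
So 10^869 ≡ 1062 · 269 · 1601 · 1469 · 1305 · 10 ≡ 655 (mod 1739).
Squaring chain: 655; never reaches −1, so base 10 is a Miller–Rabin witness that 1739 is composite.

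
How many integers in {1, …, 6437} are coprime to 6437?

6240

Factor: 6437 = 41 · 157.
φ(6437) = (41−1) · (157−1) = 40 · 156 = 6240.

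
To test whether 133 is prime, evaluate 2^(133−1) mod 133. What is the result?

64

2^1 ≡ 2 (mod 133)
2^2 ≡ 2^2 = 4 ≡ 4 (mod 133)
2^4 ≡ 4^2 = 16 ≡ 16 (mod 133)
2^8 ≡ 16^2 = 256 ≡ 123 (mod 133)
2^16 ≡ 123^2 = 15129 ≡ 100 (mod 133)
2^32 ≡ 100^2 = 10000 ≡ 25 (mod 133)
2^64 ≡ 25^2 = 625 ≡ 93 (mod 133)
2^128 ≡ 93^2 = 8649 ≡ 4 (mod 133)
132 = 128 + 4 in binary powers of 2.
So 2^132 ≡ 4 · 16 ≡ 64 (mod 133).
Since 64 ≠ 1, base 2 is a Fermat witness: 133 is composite.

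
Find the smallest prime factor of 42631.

42631 is odd.
Digit sum 16, not divisible by 3.
Ends in 1: not divisible by 5.
7: 42631 = 7·6090 + 1
11: 42631 = 11·3875 + 6
13: 42631 = 13·3279 + 4
17: 42631 = 17·2507 + 12
19: 42631 = 19·2243 + 14
23: 42631 = 23·1853 + 12
29: 42631 = 29·1470 + 1
31: 42631 = 31·1375 + 6
37: 42631 = 37·1152 + 7
41: 42631 = 41·1039 + 32
43: 42631 = 43·991 + 18
47: 42631 = 47·907 + 2
53: 42631 = 53·804 + 19
59: 42631 = 59·722 + 33
61: 42631 = 61·698 + 53
67: 42631 = 67·636 + 19
71: 42631 = 71·600 + 31
73: 42631 = 73·583 + 72
79: 42631 = 79·539 + 50
83: 42631 = 83·513 + 52
89: 42631 = 89·479

89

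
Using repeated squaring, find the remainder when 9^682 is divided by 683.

9^1 ≡ 9 (mod 683)
9^2 ≡ 9^2 = 81 ≡ 81 (mod 683)
9^4 ≡ 81^2 = 6561 ≡ 414 (mod 683)
9^8 ≡ 414^2 = 171396 ≡ 646 (mod 683)
9^16 ≡ 646^2 = 417316 ≡ 3 (mod 683)
9^32 ≡ 3^2 = 9 ≡ 9 (mod 683)
9^64 ≡ 9^2 = 81 ≡ 81 (mod 683)
9^128 ≡ 81^2 = 6561 ≡ 414 (mod 683)
9^256 ≡ 414^2 = 171396 ≡ 646 (mod 683)
9^512 ≡ 646^2 = 417316 ≡ 3 (mod 683)
682 = 512 + 128 + 32 + 8 + 2 in binary powers of 2.
So 9^682 ≡ 3 · 414 · 9 · 646 · 81 ≡ 1 (mod 683).
Since the result is 1, base 9 gives no evidence that 683 is composite.

1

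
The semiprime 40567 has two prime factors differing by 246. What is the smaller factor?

Since p = q + 246, we have 40567 = q(q + 246), so q² + 246q − 40567 = 0.
Discriminant: 246² + 4·40567 = 60516 + 162268 = 222784; √222784 = 472.
q = (−246 + 472)/2 = 113, and p = q + 246 = 359.
Check: 113 · 359 = 40567.

113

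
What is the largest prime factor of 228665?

83

228665 = 5 · 45733
45733 = 19 · 2407
2407 = 29 · 83
83 is prime.
So 228665 = 5 · 19 · 29 · 83; the largest prime factor is 83.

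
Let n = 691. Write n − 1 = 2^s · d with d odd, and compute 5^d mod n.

1

691 − 1 = 690 = 2^1 · 345, so d = 345.
5^1 ≡ 5 (mod 691)
5^2 ≡ 5^2 = 25 ≡ 25 (mod 691)
5^4 ≡ 25^2 = 625 ≡ 625 (mod 691)
5^8 ≡ 625^2 = 390625 ≡ 210 (mod 691)
5^16 ≡ 210^2 = 44100 ≡ 567 (mod 691)
5^32 ≡ 567^2 = 321489 ≡ 174 (mod 691)
5^64 ≡ 174^2 = 30276 ≡ 563 (mod 691)
5^128 ≡ 563^2 = 316969 ≡ 491 (mod 691)
5^256 ≡ 491^2 = 241081 ≡ 613 (mod 691)
345 = 256 + 64 + 16 + 8 + 1 in binary powers of 2.
So 5^345 ≡ 613 · 563 · 567 · 210 · 5 ≡ 1 (mod 691).
Since 5^d ≡ 1 (mod 691), base 5 does not prove 691 composite.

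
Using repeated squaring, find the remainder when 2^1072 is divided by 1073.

604

2^1 ≡ 2 (mod 1073)
2^2 ≡ 2^2 = 4 ≡ 4 (mod 1073)
2^4 ≡ 4^2 = 16 ≡ 16 (mod 1073)
2^8 ≡ 16^2 = 256 ≡ 256 (mod 1073)
2^16 ≡ 256^2 = 65536 ≡ 83 (mod 1073)
2^32 ≡ 83^2 = 6889 ≡ 451 (mod 1073)
2^64 ≡ 451^2 = 203401 ≡ 604 (mod 1073)
2^128 ≡ 604^2 = 364816 ≡ 1069 (mod 1073)
2^256 ≡ 1069^2 = 1142761 ≡ 16 (mod 1073)
2^512 ≡ 16^2 = 256 ≡ 256 (mod 1073)
2^1024 ≡ 256^2 = 65536 ≡ 83 (mod 1073)
1072 = 1024 + 32 + 16 in binary powers of 2.
So 2^1072 ≡ 83 · 451 · 83 ≡ 604 (mod 1073).
Since 604 ≠ 1, base 2 is a Fermat witness: 1073 is composite.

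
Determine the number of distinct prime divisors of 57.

57 = 3 · 19
57 = 3 · 19, which has 2 distinct prime factors.

2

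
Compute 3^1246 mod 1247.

3^1 ≡ 3 (mod 1247)
3^2 ≡ 3^2 = 9 ≡ 9 (mod 1247)
3^4 ≡ 9^2 = 81 ≡ 81 (mod 1247)
3^8 ≡ 81^2 = 6561 ≡ 326 (mod 1247)
3^16 ≡ 326^2 = 106276 ≡ 281 (mod 1247)
3^32 ≡ 281^2 = 78961 ≡ 400 (mod 1247)
3^64 ≡ 400^2 = 160000 ≡ 384 (mod 1247)
3^128 ≡ 384^2 = 147456 ≡ 310 (mod 1247)
3^256 ≡ 310^2 = 96100 ≡ 81 (mod 1247)
3^512 ≡ 81^2 = 6561 ≡ 326 (mod 1247)
3^1024 ≡ 326^2 = 106276 ≡ 281 (mod 1247)
1246 = 1024 + 128 + 64 + 16 + 8 + 4 + 2 in binary powers of 2.
So 3^1246 ≡ 281 · 310 · 384 · 281 · 326 · 81 · 9 ≡ 608 (mod 1247).
Since 608 ≠ 1, base 3 is a Fermat witness: 1247 is composite.

608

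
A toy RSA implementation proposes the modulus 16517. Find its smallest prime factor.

83

16517 is odd.
Digit sum 20, not divisible by 3.
Ends in 7: not divisible by 5.
7: 16517 = 7·2359 + 4
11: 16517 = 11·1501 + 6
13: 16517 = 13·1270 + 7
17: 16517 = 17·971 + 10
19: 16517 = 19·869 + 6
23: 16517 = 23·718 + 3
29: 16517 = 29·569 + 16
31: 16517 = 31·532 + 25
37: 16517 = 37·446 + 15
41: 16517 = 41·402 + 35
43: 16517 = 43·384 + 5
47: 16517 = 47·351 + 20
53: 16517 = 53·311 + 34
59: 16517 = 59·279 + 56
61: 16517 = 61·270 + 47
67: 16517 = 67·246 + 35
71: 16517 = 71·232 + 45
73: 16517 = 73·226 + 19
79: 16517 = 79·209 + 6
83: 16517 = 83·199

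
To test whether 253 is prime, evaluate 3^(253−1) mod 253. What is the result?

31

3^1 ≡ 3 (mod 253)
3^2 ≡ 3^2 = 9 ≡ 9 (mod 253)
3^4 ≡ 9^2 = 81 ≡ 81 (mod 253)
3^8 ≡ 81^2 = 6561 ≡ 236 (mod 253)
3^16 ≡ 236^2 = 55696 ≡ 36 (mod 253)
3^32 ≡ 36^2 = 1296 ≡ 31 (mod 253)
3^64 ≡ 31^2 = 961 ≡ 202 (mod 253)
3^128 ≡ 202^2 = 40804 ≡ 71 (mod 253)
252 = 128 + 64 + 32 + 16 + 8 + 4 in binary powers of 2.
So 3^252 ≡ 71 · 202 · 31 · 36 · 236 · 81 ≡ 31 (mod 253).
Since 31 ≠ 1, base 3 is a Fermat witness: 253 is composite.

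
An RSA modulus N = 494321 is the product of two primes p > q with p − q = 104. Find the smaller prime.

Since p = q + 104, we have 494321 = q(q + 104), so q² + 104q − 494321 = 0.
Discriminant: 104² + 4·494321 = 10816 + 1977284 = 1988100; √1988100 = 1410.
q = (−104 + 1410)/2 = 653, and p = q + 104 = 757.
Check: 653 · 757 = 494321.

653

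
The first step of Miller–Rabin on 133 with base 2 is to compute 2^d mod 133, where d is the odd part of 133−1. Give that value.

50

133 − 1 = 132 = 2^2 · 33, so d = 33.
2^1 ≡ 2 (mod 133)
2^2 ≡ 2^2 = 4 ≡ 4 (mod 133)
2^4 ≡ 4^2 = 16 ≡ 16 (mod 133)
2^8 ≡ 16^2 = 256 ≡ 123 (mod 133)
2^16 ≡ 123^2 = 15129 ≡ 100 (mod 133)
2^32 ≡ 100^2 = 10000 ≡ 25 (mod 133)
33 = 32 + 1 in binary powers of 2.
So 2^33 ≡ 25 · 2 ≡ 50 (mod 133).
Squaring chain: 50 → 106; never reaches −1, so base 2 is a Miller–Rabin witness that 133 is composite.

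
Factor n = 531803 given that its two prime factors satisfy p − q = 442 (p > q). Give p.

983

Since p = q + 442, we have 531803 = q(q + 442), so q² + 442q − 531803 = 0.
Discriminant: 442² + 4·531803 = 195364 + 2127212 = 2322576; √2322576 = 1524.
q = (−442 + 1524)/2 = 541, and p = q + 442 = 983.
Check: 541 · 983 = 531803.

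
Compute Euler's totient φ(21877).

Factor: 21877 = 131 · 167.
φ(21877) = (131−1) · (167−1) = 130 · 166 = 21580.

21580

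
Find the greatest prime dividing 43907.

43907 = 23 · 1909
1909 = 23 · 83
83 is prime.
So 43907 = 23^2 · 83; the largest prime factor is 83.

83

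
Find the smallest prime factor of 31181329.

97

31181329 is odd.
Digit sum 28, not divisible by 3.
Ends in 9: not divisible by 5.
7: 31181329 = 7·4454475 + 4
11: 31181329 = 11·2834666 + 3
13: 31181329 = 13·2398563 + 10
17: 31181329 = 17·1834195 + 14
19: 31181329 = 19·1641122 + 11
23: 31181329 = 23·1355709 + 22
29: 31181329 = 29·1075218 + 7
31: 31181329 = 31·1005849 + 10
37: 31181329 = 37·842738 + 23
41: 31181329 = 41·760520 + 9
43: 31181329 = 43·725147 + 8
47: 31181329 = 47·663432 + 25
53: 31181329 = 53·588326 + 51
59: 31181329 = 59·528497 + 6
61: 31181329 = 61·511169 + 20
67: 31181329 = 67·465392 + 65
71: 31181329 = 71·439173 + 46
73: 31181329 = 73·427141 + 36
79: 31181329 = 79·394700 + 29
83: 31181329 = 83·375678 + 55
89: 31181329 = 89·350352 + 1
97: 31181329 = 97·321457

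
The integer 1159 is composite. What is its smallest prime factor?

1159 is odd.
Digit sum 16, not divisible by 3.
Ends in 9: not divisible by 5.
7: 1159 = 7·165 + 4
11: 1159 = 11·105 + 4
13: 1159 = 13·89 + 2
17: 1159 = 17·68 + 3
19: 1159 = 19·61

19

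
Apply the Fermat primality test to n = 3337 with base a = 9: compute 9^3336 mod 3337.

9^1 ≡ 9 (mod 3337)
9^2 ≡ 9^2 = 81 ≡ 81 (mod 3337)
9^4 ≡ 81^2 = 6561 ≡ 3224 (mod 3337)
9^8 ≡ 3224^2 = 10394176 ≡ 2758 (mod 3337)
9^16 ≡ 2758^2 = 7606564 ≡ 1541 (mod 3337)
9^32 ≡ 1541^2 = 2374681 ≡ 2074 (mod 3337)
9^64 ≡ 2074^2 = 4301476 ≡ 83 (mod 3337)
9^128 ≡ 83^2 = 6889 ≡ 215 (mod 3337)
9^256 ≡ 215^2 = 46225 ≡ 2844 (mod 3337)
9^512 ≡ 2844^2 = 8088336 ≡ 2785 (mod 3337)
9^1024 ≡ 2785^2 = 7756225 ≡ 1037 (mod 3337)
9^2048 ≡ 1037^2 = 1075369 ≡ 855 (mod 3337)
3336 = 2048 + 1024 + 256 + 8 in binary powers of 2.
So 9^3336 ≡ 855 · 1037 · 2844 · 2758 ≡ 714 (mod 3337).
Since 714 ≠ 1, base 9 is a Fermat witness: 3337 is composite.

714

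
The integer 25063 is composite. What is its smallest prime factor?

25063 is odd.
Digit sum 16, not divisible by 3.
Ends in 3: not divisible by 5.
7: 25063 = 7·3580 + 3
11: 25063 = 11·2278 + 5
13: 25063 = 13·1927 + 12
17: 25063 = 17·1474 + 5
19: 25063 = 19·1319 + 2
23: 25063 = 23·1089 + 16
29: 25063 = 29·864 + 7
31: 25063 = 31·808 + 15
37: 25063 = 37·677 + 14
41: 25063 = 41·611 + 12
43: 25063 = 43·582 + 37
47: 25063 = 47·533 + 12
53: 25063 = 53·472 + 47
59: 25063 = 59·424 + 47
61: 25063 = 61·410 + 53
67: 25063 = 67·374 + 5
71: 25063 = 71·353

71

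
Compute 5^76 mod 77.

16

5^1 ≡ 5 (mod 77)
5^2 ≡ 5^2 = 25 ≡ 25 (mod 77)
5^4 ≡ 25^2 = 625 ≡ 9 (mod 77)
5^8 ≡ 9^2 = 81 ≡ 4 (mod 77)
5^16 ≡ 4^2 = 16 ≡ 16 (mod 77)
5^32 ≡ 16^2 = 256 ≡ 25 (mod 77)
5^64 ≡ 25^2 = 625 ≡ 9 (mod 77)
76 = 64 + 8 + 4 in binary powers of 2.
So 5^76 ≡ 9 · 4 · 9 ≡ 16 (mod 77).
Since 16 ≠ 1, base 5 is a Fermat witness: 77 is composite.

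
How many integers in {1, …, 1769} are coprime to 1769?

Factor: 1769 = 29 · 61.
φ(1769) = (29−1) · (61−1) = 28 · 60 = 1680.

1680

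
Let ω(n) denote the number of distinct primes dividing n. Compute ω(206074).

5

206074 = 2 · 103037
103037 = 11 · 9367
9367 = 17 · 551
551 = 19 · 29
206074 = 2 · 11 · 17 · 19 · 29, which has 5 distinct prime factors.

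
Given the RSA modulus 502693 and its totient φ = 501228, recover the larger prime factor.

919

φ(n) = (p−1)(q−1) = n − (p+q) + 1, so p + q = 502693 − 501228 + 1 = 1466.
p and q are the roots of t² − 1466t + 502693 = 0.
Discriminant: 1466² − 4·502693 = 2149156 − 2010772 = 138384; √138384 = 372.
q = (1466 − 372)/2 = 547, p = (1466 + 372)/2 = 919.
Check: 547 · 919 = 502693.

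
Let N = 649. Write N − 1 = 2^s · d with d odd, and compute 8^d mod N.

514

649 − 1 = 648 = 2^3 · 81, so d = 81.
8^1 ≡ 8 (mod 649)
8^2 ≡ 8^2 = 64 ≡ 64 (mod 649)
8^4 ≡ 64^2 = 4096 ≡ 202 (mod 649)
8^8 ≡ 202^2 = 40804 ≡ 566 (mod 649)
8^16 ≡ 566^2 = 320356 ≡ 399 (mod 649)
8^32 ≡ 399^2 = 159201 ≡ 196 (mod 649)
8^64 ≡ 196^2 = 38416 ≡ 125 (mod 649)
81 = 64 + 16 + 1 in binary powers of 2.
So 8^81 ≡ 125 · 399 · 8 ≡ 514 (mod 649).
Squaring chain: 514 → 53 → 213; never reaches −1, so base 8 is a Miller–Rabin witness that 649 is composite.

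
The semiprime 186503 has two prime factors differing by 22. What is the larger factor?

443

Since p = q + 22, we have 186503 = q(q + 22), so q² + 22q − 186503 = 0.
Discriminant: 22² + 4·186503 = 484 + 746012 = 746496; √746496 = 864.
q = (−22 + 864)/2 = 421, and p = q + 22 = 443.
Check: 421 · 443 = 186503.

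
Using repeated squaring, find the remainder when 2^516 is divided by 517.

2^1 ≡ 2 (mod 517)
2^2 ≡ 2^2 = 4 ≡ 4 (mod 517)
2^4 ≡ 4^2 = 16 ≡ 16 (mod 517)
2^8 ≡ 16^2 = 256 ≡ 256 (mod 517)
2^16 ≡ 256^2 = 65536 ≡ 394 (mod 517)
2^32 ≡ 394^2 = 155236 ≡ 136 (mod 517)
2^64 ≡ 136^2 = 18496 ≡ 401 (mod 517)
2^128 ≡ 401^2 = 160801 ≡ 14 (mod 517)
2^256 ≡ 14^2 = 196 ≡ 196 (mod 517)
2^512 ≡ 196^2 = 38416 ≡ 158 (mod 517)
516 = 512 + 4 in binary powers of 2.
So 2^516 ≡ 158 · 16 ≡ 460 (mod 517).
Since 460 ≠ 1, base 2 is a Fermat witness: 517 is composite.

460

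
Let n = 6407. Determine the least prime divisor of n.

6407 is odd.
Digit sum 17, not divisible by 3.
Ends in 7: not divisible by 5.
7: 6407 = 7·915 + 2
11: 6407 = 11·582 + 5
13: 6407 = 13·492 + 11
17: 6407 = 17·376 + 15
19: 6407 = 19·337 + 4
23: 6407 = 23·278 + 13
29: 6407 = 29·220 + 27
31: 6407 = 31·206 + 21
37: 6407 = 37·173 + 6
41: 6407 = 41·156 + 11
43: 6407 = 43·149

43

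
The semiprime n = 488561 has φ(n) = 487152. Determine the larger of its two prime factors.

797

φ(n) = (p−1)(q−1) = n − (p+q) + 1, so p + q = 488561 − 487152 + 1 = 1410.
p and q are the roots of t² − 1410t + 488561 = 0.
Discriminant: 1410² − 4·488561 = 1988100 − 1954244 = 33856; √33856 = 184.
q = (1410 − 184)/2 = 613, p = (1410 + 184)/2 = 797.
Check: 613 · 797 = 488561.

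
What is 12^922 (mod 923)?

703

12^1 ≡ 12 (mod 923)
12^2 ≡ 12^2 = 144 ≡ 144 (mod 923)
12^4 ≡ 144^2 = 20736 ≡ 430 (mod 923)
12^8 ≡ 430^2 = 184900 ≡ 300 (mod 923)
12^16 ≡ 300^2 = 90000 ≡ 469 (mod 923)
12^32 ≡ 469^2 = 219961 ≡ 287 (mod 923)
12^64 ≡ 287^2 = 82369 ≡ 222 (mod 923)
12^128 ≡ 222^2 = 49284 ≡ 365 (mod 923)
12^256 ≡ 365^2 = 133225 ≡ 313 (mod 923)
12^512 ≡ 313^2 = 97969 ≡ 131 (mod 923)
922 = 512 + 256 + 128 + 16 + 8 + 2 in binary powers of 2.
So 12^922 ≡ 131 · 313 · 365 · 469 · 300 · 144 ≡ 703 (mod 923).
Since 703 ≠ 1, base 12 is a Fermat witness: 923 is composite.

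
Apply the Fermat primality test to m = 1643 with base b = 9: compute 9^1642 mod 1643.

9^1 ≡ 9 (mod 1643)
9^2 ≡ 9^2 = 81 ≡ 81 (mod 1643)
9^4 ≡ 81^2 = 6561 ≡ 1632 (mod 1643)
9^8 ≡ 1632^2 = 2663424 ≡ 121 (mod 1643)
9^16 ≡ 121^2 = 14641 ≡ 1497 (mod 1643)
9^32 ≡ 1497^2 = 2241009 ≡ 1600 (mod 1643)
9^64 ≡ 1600^2 = 2560000 ≡ 206 (mod 1643)
9^128 ≡ 206^2 = 42436 ≡ 1361 (mod 1643)
9^256 ≡ 1361^2 = 1852321 ≡ 660 (mod 1643)
9^512 ≡ 660^2 = 435600 ≡ 205 (mod 1643)
9^1024 ≡ 205^2 = 42025 ≡ 950 (mod 1643)
1642 = 1024 + 512 + 64 + 32 + 8 + 2 in binary powers of 2.
So 9^1642 ≡ 950 · 205 · 206 · 1600 · 121 · 81 ≡ 413 (mod 1643).
Since 413 ≠ 1, base 9 is a Fermat witness: 1643 is composite.

413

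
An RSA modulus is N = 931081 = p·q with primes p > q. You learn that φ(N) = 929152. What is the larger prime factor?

φ(n) = (p−1)(q−1) = n − (p+q) + 1, so p + q = 931081 − 929152 + 1 = 1930.
p and q are the roots of t² − 1930t + 931081 = 0.
Discriminant: 1930² − 4·931081 = 3724900 − 3724324 = 576; √576 = 24.
q = (1930 − 24)/2 = 953, p = (1930 + 24)/2 = 977.
Check: 953 · 977 = 931081.

977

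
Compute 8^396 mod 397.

8^1 ≡ 8 (mod 397)
8^2 ≡ 8^2 = 64 ≡ 64 (mod 397)
8^4 ≡ 64^2 = 4096 ≡ 126 (mod 397)
8^8 ≡ 126^2 = 15876 ≡ 393 (mod 397)
8^16 ≡ 393^2 = 154449 ≡ 16 (mod 397)
8^32 ≡ 16^2 = 256 ≡ 256 (mod 397)
8^64 ≡ 256^2 = 65536 ≡ 31 (mod 397)
8^128 ≡ 31^2 = 961 ≡ 167 (mod 397)
8^256 ≡ 167^2 = 27889 ≡ 99 (mod 397)
396 = 256 + 128 + 8 + 4 in binary powers of 2.
So 8^396 ≡ 99 · 167 · 393 · 126 ≡ 1 (mod 397).
Since the result is 1, base 8 gives no evidence that 397 is composite.

1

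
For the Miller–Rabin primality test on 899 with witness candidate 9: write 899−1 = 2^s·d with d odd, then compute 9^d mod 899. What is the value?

899 − 1 = 898 = 2^1 · 449, so d = 449.
9^1 ≡ 9 (mod 899)
9^2 ≡ 9^2 = 81 ≡ 81 (mod 899)
9^4 ≡ 81^2 = 6561 ≡ 268 (mod 899)
9^8 ≡ 268^2 = 71824 ≡ 803 (mod 899)
9^16 ≡ 803^2 = 644809 ≡ 226 (mod 899)
9^32 ≡ 226^2 = 51076 ≡ 732 (mod 899)
9^64 ≡ 732^2 = 535824 ≡ 20 (mod 899)
9^128 ≡ 20^2 = 400 ≡ 400 (mod 899)
9^256 ≡ 400^2 = 160000 ≡ 877 (mod 899)
449 = 256 + 128 + 64 + 1 in binary powers of 2.
So 9^449 ≡ 877 · 400 · 20 · 9 ≡ 38 (mod 899).
Squaring chain: 38; never reaches −1, so base 9 is a Miller–Rabin witness that 899 is composite.

38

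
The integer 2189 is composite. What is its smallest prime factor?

11

2189 is odd.
Digit sum 20, not divisible by 3.
Ends in 9: not divisible by 5.
7: 2189 = 7·312 + 5
11: 2189 = 11·199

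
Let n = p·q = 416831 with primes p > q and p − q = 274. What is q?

523

Since p = q + 274, we have 416831 = q(q + 274), so q² + 274q − 416831 = 0.
Discriminant: 274² + 4·416831 = 75076 + 1667324 = 1742400; √1742400 = 1320.
q = (−274 + 1320)/2 = 523, and p = q + 274 = 797.
Check: 523 · 797 = 416831.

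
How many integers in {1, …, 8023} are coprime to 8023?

7840

Factor: 8023 = 71 · 113.
φ(8023) = (71−1) · (113−1) = 70 · 112 = 7840.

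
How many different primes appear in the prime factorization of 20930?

20930 = 2 · 10465
10465 = 5 · 2093
2093 = 7 · 299
299 = 13 · 23
20930 = 2 · 5 · 7 · 13 · 23, which has 5 distinct prime factors.

5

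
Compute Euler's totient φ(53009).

46800

Factor: 53009 = 11 · 61 · 79.
φ(53009) = (11−1) · (61−1) · (79−1) = 10 · 60 · 78 = 46800.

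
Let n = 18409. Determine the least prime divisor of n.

18409 is odd.
Digit sum 22, not divisible by 3.
Ends in 9: not divisible by 5.
7: 18409 = 7·2629 + 6
11: 18409 = 11·1673 + 6
13: 18409 = 13·1416 + 1
17: 18409 = 17·1082 + 15
19: 18409 = 19·968 + 17
23: 18409 = 23·800 + 9
29: 18409 = 29·634 + 23
31: 18409 = 31·593 + 26
37: 18409 = 37·497 + 20
41: 18409 = 41·449

41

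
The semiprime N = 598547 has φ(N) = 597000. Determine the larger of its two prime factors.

φ(n) = (p−1)(q−1) = n − (p+q) + 1, so p + q = 598547 − 597000 + 1 = 1548.
p and q are the roots of t² − 1548t + 598547 = 0.
Discriminant: 1548² − 4·598547 = 2396304 − 2394188 = 2116; √2116 = 46.
q = (1548 − 46)/2 = 751, p = (1548 + 46)/2 = 797.
Check: 751 · 797 = 598547.

797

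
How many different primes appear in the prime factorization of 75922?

5

75922 = 2 · 37961
37961 = 7 · 5423
5423 = 11 · 493
493 = 17 · 29
75922 = 2 · 7 · 11 · 17 · 29, which has 5 distinct prime factors.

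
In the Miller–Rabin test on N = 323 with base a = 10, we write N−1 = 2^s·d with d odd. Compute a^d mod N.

323 − 1 = 322 = 2^1 · 161, so d = 161.
10^1 ≡ 10 (mod 323)
10^2 ≡ 10^2 = 100 ≡ 100 (mod 323)
10^4 ≡ 100^2 = 10000 ≡ 310 (mod 323)
10^8 ≡ 310^2 = 96100 ≡ 169 (mod 323)
10^16 ≡ 169^2 = 28561 ≡ 137 (mod 323)
10^32 ≡ 137^2 = 18769 ≡ 35 (mod 323)
10^64 ≡ 35^2 = 1225 ≡ 256 (mod 323)
10^128 ≡ 256^2 = 65536 ≡ 290 (mod 323)
161 = 128 + 32 + 1 in binary powers of 2.
So 10^161 ≡ 290 · 35 · 10 ≡ 78 (mod 323).
Squaring chain: 78; never reaches −1, so base 10 is a Miller–Rabin witness that 323 is composite.

78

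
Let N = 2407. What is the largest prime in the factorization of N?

83

2407 = 29 · 83
83 is prime.
So 2407 = 29 · 83; the largest prime factor is 83.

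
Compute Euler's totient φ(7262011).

7150080

Factor: 7262011 = 191 · 193 · 197.
φ(7262011) = (191−1) · (193−1) · (197−1) = 190 · 192 · 196 = 7150080.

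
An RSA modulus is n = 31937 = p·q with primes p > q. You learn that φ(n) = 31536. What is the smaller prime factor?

φ(n) = (p−1)(q−1) = n − (p+q) + 1, so p + q = 31937 − 31536 + 1 = 402.
p and q are the roots of t² − 402t + 31937 = 0.
Discriminant: 402² − 4·31937 = 161604 − 127748 = 33856; √33856 = 184.
q = (402 − 184)/2 = 109, p = (402 + 184)/2 = 293.
Check: 109 · 293 = 31937.

109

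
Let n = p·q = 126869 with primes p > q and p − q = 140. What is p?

Since p = q + 140, we have 126869 = q(q + 140), so q² + 140q − 126869 = 0.
Discriminant: 140² + 4·126869 = 19600 + 507476 = 527076; √527076 = 726.
q = (−140 + 726)/2 = 293, and p = q + 140 = 433.
Check: 293 · 433 = 126869.

433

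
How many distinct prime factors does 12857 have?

12857 = 13 · 989
989 = 23 · 43
12857 = 13 · 23 · 43, which has 3 distinct prime factors.

3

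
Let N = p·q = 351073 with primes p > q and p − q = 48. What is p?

Since p = q + 48, we have 351073 = q(q + 48), so q² + 48q − 351073 = 0.
Discriminant: 48² + 4·351073 = 2304 + 1404292 = 1406596; √1406596 = 1186.
q = (−48 + 1186)/2 = 569, and p = q + 48 = 617.
Check: 569 · 617 = 351073.

617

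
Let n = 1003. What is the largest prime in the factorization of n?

59

1003 = 17 · 59
59 is prime.
So 1003 = 17 · 59; the largest prime factor is 59.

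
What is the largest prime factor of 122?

122 = 2 · 61
61 is prime.
So 122 = 2 · 61; the largest prime factor is 61.

61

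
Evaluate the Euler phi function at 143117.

Factor: 143117 = 13 · 101 · 109.
φ(143117) = (13−1) · (101−1) · (109−1) = 12 · 100 · 108 = 129600.

129600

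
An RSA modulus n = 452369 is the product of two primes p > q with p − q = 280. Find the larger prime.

Since p = q + 280, we have 452369 = q(q + 280), so q² + 280q − 452369 = 0.
Discriminant: 280² + 4·452369 = 78400 + 1809476 = 1887876; √1887876 = 1374.
q = (−280 + 1374)/2 = 547, and p = q + 280 = 827.
Check: 547 · 827 = 452369.

827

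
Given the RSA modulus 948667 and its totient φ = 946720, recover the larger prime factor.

977

φ(n) = (p−1)(q−1) = n − (p+q) + 1, so p + q = 948667 − 946720 + 1 = 1948.
p and q are the roots of t² − 1948t + 948667 = 0.
Discriminant: 1948² − 4·948667 = 3794704 − 3794668 = 36; √36 = 6.
q = (1948 − 6)/2 = 971, p = (1948 + 6)/2 = 977.
Check: 971 · 977 = 948667.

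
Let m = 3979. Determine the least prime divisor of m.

3979 is odd.
Digit sum 28, not divisible by 3.
Ends in 9: not divisible by 5.
7: 3979 = 7·568 + 3
11: 3979 = 11·361 + 8
13: 3979 = 13·306 + 1
17: 3979 = 17·234 + 1
19: 3979 = 19·209 + 8
23: 3979 = 23·173

23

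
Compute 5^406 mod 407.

104

5^1 ≡ 5 (mod 407)
5^2 ≡ 5^2 = 25 ≡ 25 (mod 407)
5^4 ≡ 25^2 = 625 ≡ 218 (mod 407)
5^8 ≡ 218^2 = 47524 ≡ 312 (mod 407)
5^16 ≡ 312^2 = 97344 ≡ 71 (mod 407)
5^32 ≡ 71^2 = 5041 ≡ 157 (mod 407)
5^64 ≡ 157^2 = 24649 ≡ 229 (mod 407)
5^128 ≡ 229^2 = 52441 ≡ 345 (mod 407)
5^256 ≡ 345^2 = 119025 ≡ 181 (mod 407)
406 = 256 + 128 + 16 + 4 + 2 in binary powers of 2.
So 5^406 ≡ 181 · 345 · 71 · 218 · 25 ≡ 104 (mod 407).
Since 104 ≠ 1, base 5 is a Fermat witness: 407 is composite.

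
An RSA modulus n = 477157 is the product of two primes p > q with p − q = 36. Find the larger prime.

Since p = q + 36, we have 477157 = q(q + 36), so q² + 36q − 477157 = 0.
Discriminant: 36² + 4·477157 = 1296 + 1908628 = 1909924; √1909924 = 1382.
q = (−36 + 1382)/2 = 673, and p = q + 36 = 709.
Check: 673 · 709 = 477157.

709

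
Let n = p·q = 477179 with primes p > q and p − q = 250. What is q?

Since p = q + 250, we have 477179 = q(q + 250), so q² + 250q − 477179 = 0.
Discriminant: 250² + 4·477179 = 62500 + 1908716 = 1971216; √1971216 = 1404.
q = (−250 + 1404)/2 = 577, and p = q + 250 = 827.
Check: 577 · 827 = 477179.

577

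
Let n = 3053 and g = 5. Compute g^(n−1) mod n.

5^1 ≡ 5 (mod 3053)
5^2 ≡ 5^2 = 25 ≡ 25 (mod 3053)
5^4 ≡ 25^2 = 625 ≡ 625 (mod 3053)
5^8 ≡ 625^2 = 390625 ≡ 2894 (mod 3053)
5^16 ≡ 2894^2 = 8375236 ≡ 857 (mod 3053)
5^32 ≡ 857^2 = 734449 ≡ 1729 (mod 3053)
5^64 ≡ 1729^2 = 2989441 ≡ 554 (mod 3053)
5^128 ≡ 554^2 = 306916 ≡ 1616 (mod 3053)
5^256 ≡ 1616^2 = 2611456 ≡ 1141 (mod 3053)
5^512 ≡ 1141^2 = 1301881 ≡ 1303 (mod 3053)
5^1024 ≡ 1303^2 = 1697809 ≡ 341 (mod 3053)
5^2048 ≡ 341^2 = 116281 ≡ 267 (mod 3053)
3052 = 2048 + 512 + 256 + 128 + 64 + 32 + 8 + 4 in binary powers of 2.
So 5^3052 ≡ 267 · 1303 · 1141 · 1616 · 554 · 1729 · 2894 · 625 ≡ 522 (mod 3053).
Since 522 ≠ 1, base 5 is a Fermat witness: 3053 is composite.

522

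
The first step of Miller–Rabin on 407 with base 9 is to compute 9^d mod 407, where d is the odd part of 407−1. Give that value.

256

407 − 1 = 406 = 2^1 · 203, so d = 203.
9^1 ≡ 9 (mod 407)
9^2 ≡ 9^2 = 81 ≡ 81 (mod 407)
9^4 ≡ 81^2 = 6561 ≡ 49 (mod 407)
9^8 ≡ 49^2 = 2401 ≡ 366 (mod 407)
9^16 ≡ 366^2 = 133956 ≡ 53 (mod 407)
9^32 ≡ 53^2 = 2809 ≡ 367 (mod 407)
9^64 ≡ 367^2 = 134689 ≡ 379 (mod 407)
9^128 ≡ 379^2 = 143641 ≡ 377 (mod 407)
203 = 128 + 64 + 8 + 2 + 1 in binary powers of 2.
So 9^203 ≡ 377 · 379 · 366 · 81 · 9 ≡ 256 (mod 407).
Squaring chain: 256; never reaches −1, so base 9 is a Miller–Rabin witness that 407 is composite.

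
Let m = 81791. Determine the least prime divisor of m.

81791 is odd.
Digit sum 26, not divisible by 3.
Ends in 1: not divisible by 5.
7: 81791 = 7·11684 + 3
11: 81791 = 11·7435 + 6
13: 81791 = 13·6291 + 8
17: 81791 = 17·4811 + 4
19: 81791 = 19·4304 + 15
23: 81791 = 23·3556 + 3
29: 81791 = 29·2820 + 11
31: 81791 = 31·2638 + 13
37: 81791 = 37·2210 + 21
41: 81791 = 41·1994 + 37
43: 81791 = 43·1902 + 5
47: 81791 = 47·1740 + 11
53: 81791 = 53·1543 + 12
59: 81791 = 59·1386 + 17
61: 81791 = 61·1340 + 51
67: 81791 = 67·1220 + 51
71: 81791 = 71·1151 + 70
73: 81791 = 73·1120 + 31
79: 81791 = 79·1035 + 26
83: 81791 = 83·985 + 36
89: 81791 = 89·919

89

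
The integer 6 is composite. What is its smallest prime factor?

2

6 is even: 2 divides it.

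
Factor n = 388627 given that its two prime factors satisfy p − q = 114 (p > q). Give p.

683

Since p = q + 114, we have 388627 = q(q + 114), so q² + 114q − 388627 = 0.
Discriminant: 114² + 4·388627 = 12996 + 1554508 = 1567504; √1567504 = 1252.
q = (−114 + 1252)/2 = 569, and p = q + 114 = 683.
Check: 569 · 683 = 388627.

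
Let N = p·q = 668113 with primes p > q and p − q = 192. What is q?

Since p = q + 192, we have 668113 = q(q + 192), so q² + 192q − 668113 = 0.
Discriminant: 192² + 4·668113 = 36864 + 2672452 = 2709316; √2709316 = 1646.
q = (−192 + 1646)/2 = 727, and p = q + 192 = 919.
Check: 727 · 919 = 668113.

727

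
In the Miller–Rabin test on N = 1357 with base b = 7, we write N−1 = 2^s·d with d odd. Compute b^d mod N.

1357 − 1 = 1356 = 2^2 · 339, so d = 339.
7^1 ≡ 7 (mod 1357)
7^2 ≡ 7^2 = 49 ≡ 49 (mod 1357)
7^4 ≡ 49^2 = 2401 ≡ 1044 (mod 1357)
7^8 ≡ 1044^2 = 1089936 ≡ 265 (mod 1357)
7^16 ≡ 265^2 = 70225 ≡ 1018 (mod 1357)
7^32 ≡ 1018^2 = 1036324 ≡ 933 (mod 1357)
7^64 ≡ 933^2 = 870489 ≡ 652 (mod 1357)
7^128 ≡ 652^2 = 425104 ≡ 363 (mod 1357)
7^256 ≡ 363^2 = 131769 ≡ 140 (mod 1357)
339 = 256 + 64 + 16 + 2 + 1 in binary powers of 2.
So 7^339 ≡ 140 · 652 · 1018 · 49 · 7 ≡ 84 (mod 1357).
Squaring chain: 84 → 271; never reaches −1, so base 7 is a Miller–Rabin witness that 1357 is composite.

84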